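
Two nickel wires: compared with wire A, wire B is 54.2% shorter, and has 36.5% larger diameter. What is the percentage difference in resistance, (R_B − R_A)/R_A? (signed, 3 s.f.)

R ∝ L/d², so R_B/R_A = (1 − 54.2/100) × (1 + 36.5/100)⁻²
= 0.458 × 0.5367 = 0.2458
(R_B − R_A)/R_A = 0.2458 − 1 = -75.4%

-75.4%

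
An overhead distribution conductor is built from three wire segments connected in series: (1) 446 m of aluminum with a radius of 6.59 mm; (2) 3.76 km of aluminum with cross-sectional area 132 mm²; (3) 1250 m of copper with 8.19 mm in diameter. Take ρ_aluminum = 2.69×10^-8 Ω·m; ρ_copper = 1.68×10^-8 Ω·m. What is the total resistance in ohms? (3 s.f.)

1.25 Ω

Seg 1: A = πr² = π(6.5900e-03 m)² = 1.364e-04 m²
R_1 = (2.69×10^-8)(446)/(1.364e-04) = 0.08794 Ω
Seg 2: A = 132 mm² = 1.320e-04 m²
R_2 = (2.69×10^-8)(3760)/(1.320e-04) = 0.7662 Ω
Seg 3: A = π(d/2)² = π(4.0950e-03 m)² = 5.268e-05 m²
R_3 = (1.68×10^-8)(1250)/(5.268e-05) = 0.3986 Ω
R_total = R_1 + R_2 + R_3 = 1.25 Ω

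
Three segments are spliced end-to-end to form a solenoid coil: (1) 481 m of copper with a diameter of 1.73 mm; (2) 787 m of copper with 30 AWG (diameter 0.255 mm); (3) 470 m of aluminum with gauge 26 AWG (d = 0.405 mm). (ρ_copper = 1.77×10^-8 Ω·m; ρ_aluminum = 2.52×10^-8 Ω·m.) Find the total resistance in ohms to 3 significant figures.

368 Ω

Seg 1: A = π(d/2)² = π(8.6500e-04 m)² = 2.351e-06 m²
R_1 = (1.77×10^-8)(481)/(2.351e-06) = 3.622 Ω
Seg 2: A = π(0.255/2 mm)² = π(1.2750e-04 m)² = 5.107e-08 m²
R_2 = (1.77×10^-8)(787)/(5.107e-08) = 272.8 Ω
Seg 3: A = π(0.405/2 mm)² = π(2.0250e-04 m)² = 1.288e-07 m²
R_3 = (2.52×10^-8)(470)/(1.288e-07) = 91.94 Ω
R_total = R_1 + R_2 + R_3 = 368 Ω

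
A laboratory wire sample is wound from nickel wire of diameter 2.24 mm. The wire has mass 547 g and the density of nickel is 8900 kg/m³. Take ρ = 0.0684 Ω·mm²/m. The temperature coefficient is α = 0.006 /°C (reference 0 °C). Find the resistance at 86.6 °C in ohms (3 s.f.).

0.411 Ω

ρ = 0.0684 Ω·mm²/m = 6.84×10^-8 Ω·m
A = π(d/2)² = π(1.1200e-03 m)² = 3.9408e-06 m²
L = m/(density·A) = 0.547/(8900×3.9408e-06) = 15.6 m
R = ρL/A = (6.84×10^-8)(15.6)/(3.9408e-06) = 0.2707 Ω
R(86.6 °C) = 0.2707 × (1 + 0.006×86.6) = 0.411 Ω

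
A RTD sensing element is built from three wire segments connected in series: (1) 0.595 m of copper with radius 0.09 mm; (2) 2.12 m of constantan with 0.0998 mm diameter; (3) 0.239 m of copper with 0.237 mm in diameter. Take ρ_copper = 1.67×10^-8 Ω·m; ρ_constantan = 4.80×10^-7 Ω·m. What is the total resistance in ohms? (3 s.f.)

Seg 1: A = πr² = π(9.0000e-05 m)² = 2.545e-08 m²
R_1 = (1.67×10^-8)(0.595)/(2.545e-08) = 0.3905 Ω
Seg 2: A = π(d/2)² = π(4.9900e-05 m)² = 7.823e-09 m²
R_2 = (4.80×10^-7)(2.12)/(7.823e-09) = 130.1 Ω
Seg 3: A = π(d/2)² = π(1.1850e-04 m)² = 4.412e-08 m²
R_3 = (1.67×10^-8)(0.239)/(4.412e-08) = 0.09047 Ω
R_total = R_1 + R_2 + R_3 = 131 Ω

131 Ω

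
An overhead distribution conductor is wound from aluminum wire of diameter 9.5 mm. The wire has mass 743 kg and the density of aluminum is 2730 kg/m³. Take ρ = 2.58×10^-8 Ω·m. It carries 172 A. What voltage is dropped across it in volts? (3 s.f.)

A = π(d/2)² = π(4.7500e-03 m)² = 7.0882e-05 m²
L = m/(density·A) = 743/(2730×7.0882e-05) = 3840 m
R = ρL/A = (2.58×10^-8)(3840)/(7.0882e-05) = 1.398 Ω
V = IR = 172 × 1.398 = 240 V

240 V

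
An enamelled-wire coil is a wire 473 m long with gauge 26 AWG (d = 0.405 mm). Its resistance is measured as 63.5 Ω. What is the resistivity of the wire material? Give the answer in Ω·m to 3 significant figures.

A = π(0.405/2 mm)² = π(2.0250e-04 m)² = 1.288e-07 m²
ρ = RA/L = (63.5)(1.288e-07)/(473) = 1.73×10^-8 Ω·m

1.73×10^-8 Ω·m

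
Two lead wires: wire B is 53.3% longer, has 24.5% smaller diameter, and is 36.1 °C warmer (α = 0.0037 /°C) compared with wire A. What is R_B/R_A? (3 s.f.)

R ∝ ρL/d² with ρ ∝ (1+αΔT), so R_B/R_A = (1 + 53.3/100) × (1 − 24.5/100)⁻² × (1 + 0.0037×36.1)
= 1.533 × 1.754 × 1.134 = 3.05

3.05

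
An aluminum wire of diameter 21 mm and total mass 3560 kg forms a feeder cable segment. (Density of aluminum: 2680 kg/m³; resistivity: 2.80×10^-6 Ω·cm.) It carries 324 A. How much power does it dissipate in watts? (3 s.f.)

32500 W

ρ = 2.80×10^-6 Ω·cm = 2.80×10^-8 Ω·m
A = π(d/2)² = π(1.0500e-02 m)² = 3.4636e-04 m²
L = m/(density·A) = 3560/(2680×3.4636e-04) = 3835 m
R = ρL/A = (2.80×10^-8)(3835)/(3.4636e-04) = 0.31 Ω
P = I²R = (324)² × 0.31 = 32500 W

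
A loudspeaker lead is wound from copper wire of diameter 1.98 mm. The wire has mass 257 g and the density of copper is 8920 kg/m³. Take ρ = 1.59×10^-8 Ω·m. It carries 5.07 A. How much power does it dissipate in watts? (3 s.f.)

1.24 W

A = π(d/2)² = π(9.9000e-04 m)² = 3.0791e-06 m²
L = m/(density·A) = 0.257/(8920×3.0791e-06) = 9.357 m
R = ρL/A = (1.59×10^-8)(9.357)/(3.0791e-06) = 0.04832 Ω
P = I²R = (5.07)² × 0.04832 = 1.24 W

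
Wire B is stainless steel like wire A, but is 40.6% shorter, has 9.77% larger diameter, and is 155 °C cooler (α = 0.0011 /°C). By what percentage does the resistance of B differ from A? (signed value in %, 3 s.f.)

-59.1%

R ∝ ρL/d² with ρ ∝ (1+αΔT), so R_B/R_A = (1 − 40.6/100) × (1 + 9.77/100)⁻² × (1 − 0.0011×155)
= 0.594 × 0.8299 × 0.8295 = 0.4089
(R_B − R_A)/R_A = 0.4089 − 1 = -59.1%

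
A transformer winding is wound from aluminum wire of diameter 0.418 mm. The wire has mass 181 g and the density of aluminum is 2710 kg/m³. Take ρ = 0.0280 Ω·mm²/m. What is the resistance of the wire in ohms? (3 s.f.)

ρ = 0.0280 Ω·mm²/m = 2.80×10^-8 Ω·m
A = π(d/2)² = π(2.0900e-04 m)² = 1.3723e-07 m²
L = m/(density·A) = 0.181/(2710×1.3723e-07) = 486.7 m
R = ρL/A = (2.80×10^-8)(486.7)/(1.3723e-07) = 99.3 Ω

99.3 Ω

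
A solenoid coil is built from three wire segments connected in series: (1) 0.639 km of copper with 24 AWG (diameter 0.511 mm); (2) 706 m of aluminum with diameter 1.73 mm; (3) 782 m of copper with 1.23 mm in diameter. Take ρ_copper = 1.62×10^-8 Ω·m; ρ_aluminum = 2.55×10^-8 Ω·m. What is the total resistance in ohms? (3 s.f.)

68.8 Ω

Seg 1: A = π(0.511/2 mm)² = π(2.5550e-04 m)² = 2.051e-07 m²
R_1 = (1.62×10^-8)(639)/(2.051e-07) = 50.48 Ω
Seg 2: A = π(d/2)² = π(8.6500e-04 m)² = 2.351e-06 m²
R_2 = (2.55×10^-8)(706)/(2.351e-06) = 7.659 Ω
Seg 3: A = π(d/2)² = π(6.1500e-04 m)² = 1.188e-06 m²
R_3 = (1.62×10^-8)(782)/(1.188e-06) = 10.66 Ω
R_total = R_1 + R_2 + R_3 = 68.8 Ω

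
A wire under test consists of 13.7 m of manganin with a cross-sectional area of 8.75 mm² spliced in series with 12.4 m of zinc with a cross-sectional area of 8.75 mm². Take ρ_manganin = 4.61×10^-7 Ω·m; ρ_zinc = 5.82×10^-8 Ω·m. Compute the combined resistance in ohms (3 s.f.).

0.804 Ω

Segment 1: A = 8.75 mm² = 8.750e-06 m²
R₁ = ρL/A = (4.61×10^-7)(13.7)/(8.750e-06) = 0.7218 Ω
R₂ = (5.82×10^-8)(12.4)/(8.750e-06) = 0.08248 Ω
R = R₁ + R₂ = 0.804 Ω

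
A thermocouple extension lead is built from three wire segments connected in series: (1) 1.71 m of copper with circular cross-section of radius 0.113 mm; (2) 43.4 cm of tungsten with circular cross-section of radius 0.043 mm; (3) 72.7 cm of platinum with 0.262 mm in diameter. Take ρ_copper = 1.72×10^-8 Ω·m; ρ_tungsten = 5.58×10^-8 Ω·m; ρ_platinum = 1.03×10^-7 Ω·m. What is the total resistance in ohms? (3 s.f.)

Seg 1: A = πr² = π(1.1300e-04 m)² = 4.011e-08 m²
R_1 = (1.72×10^-8)(1.71)/(4.011e-08) = 0.7332 Ω
Seg 2: A = πr² = π(4.3000e-05 m)² = 5.809e-09 m²
R_2 = (5.58×10^-8)(0.434)/(5.809e-09) = 4.169 Ω
Seg 3: A = π(d/2)² = π(1.3100e-04 m)² = 5.391e-08 m²
R_3 = (1.03×10^-7)(0.727)/(5.391e-08) = 1.389 Ω
R_total = R_1 + R_2 + R_3 = 6.29 Ω

6.29 Ω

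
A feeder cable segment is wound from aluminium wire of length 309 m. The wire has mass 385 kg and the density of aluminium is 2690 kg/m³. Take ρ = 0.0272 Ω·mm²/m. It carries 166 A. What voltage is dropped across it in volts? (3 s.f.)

ρ = 0.0272 Ω·mm²/m = 2.72×10^-8 Ω·m
A = m/(density·L) = 385/(2690×309) = 4.6318e-04 m²
R = ρL/A = (2.72×10^-8)(309)/(4.6318e-04) = 0.01815 Ω
V = IR = 166 × 0.01815 = 3.01 V

3.01 V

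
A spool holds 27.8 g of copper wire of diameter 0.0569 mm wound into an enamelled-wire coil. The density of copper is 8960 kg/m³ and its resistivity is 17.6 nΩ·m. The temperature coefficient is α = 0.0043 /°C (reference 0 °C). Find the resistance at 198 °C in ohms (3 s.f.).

15600 Ω

ρ = 17.6 nΩ·m = 1.76×10^-8 Ω·m
A = π(d/2)² = π(2.8450e-05 m)² = 2.5428e-09 m²
L = m/(density·A) = 0.0278/(8960×2.5428e-09) = 1220 m
R = ρL/A = (1.76×10^-8)(1220)/(2.5428e-09) = 8445 Ω
R(198 °C) = 8445 × (1 + 0.0043×198) = 15600 Ω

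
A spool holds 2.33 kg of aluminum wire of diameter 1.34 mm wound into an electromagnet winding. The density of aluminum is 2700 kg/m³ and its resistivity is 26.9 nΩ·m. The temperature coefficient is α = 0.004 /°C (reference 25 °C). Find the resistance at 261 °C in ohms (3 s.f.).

22.7 Ω

ρ = 26.9 nΩ·m = 2.69×10^-8 Ω·m
A = π(d/2)² = π(6.7000e-04 m)² = 1.4103e-06 m²
L = m/(density·A) = 2.33/(2700×1.4103e-06) = 611.9 m
R = ρL/A = (2.69×10^-8)(611.9)/(1.4103e-06) = 11.67 Ω
R(261 °C) = 11.67 × (1 + 0.004×236) = 22.7 Ω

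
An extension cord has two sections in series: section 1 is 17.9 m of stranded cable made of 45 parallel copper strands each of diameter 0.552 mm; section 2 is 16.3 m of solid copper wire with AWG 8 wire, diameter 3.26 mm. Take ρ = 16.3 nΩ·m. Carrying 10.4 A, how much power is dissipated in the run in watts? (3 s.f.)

6.37 W

ρ = 16.3 nΩ·m = 1.63×10^-8 Ω·m
Section 1: A_strand = π(2.7600e-04)² = 2.393e-07 m²; R₁ = ρL/(N·A_s) = (1.63×10^-8)(17.9)/(45×2.393e-07) = 0.02709 Ω
Section 2: A = π(3.26/2 mm)² = π(1.6300e-03 m)² = 8.347e-06 m²
R₂ = (1.63×10^-8)(16.3)/(8.347e-06) = 0.03183 Ω
R = R₁ + R₂ = 0.05892 Ω
P = I²R = (10.4)² × 0.05892 = 6.37 W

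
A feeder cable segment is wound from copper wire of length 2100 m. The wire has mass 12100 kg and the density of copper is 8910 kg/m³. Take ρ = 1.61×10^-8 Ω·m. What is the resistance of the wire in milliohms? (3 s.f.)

A = m/(density·L) = 12100/(8910×2100) = 6.4668e-04 m²
R = ρL/A = (1.61×10^-8)(2100)/(6.4668e-04) = 52.3 mΩ

52.3 mΩ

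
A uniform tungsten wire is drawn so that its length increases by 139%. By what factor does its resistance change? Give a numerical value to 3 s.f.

k = 1 + 139/100 = 2.39; volume constant ⇒ A' = A/k, so R' = k²R.
Factor = 5.71

5.71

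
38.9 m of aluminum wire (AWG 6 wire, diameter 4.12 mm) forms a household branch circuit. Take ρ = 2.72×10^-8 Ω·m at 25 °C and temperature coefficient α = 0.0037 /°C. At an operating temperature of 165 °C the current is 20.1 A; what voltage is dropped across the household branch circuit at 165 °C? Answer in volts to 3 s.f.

A = π(4.12/2 mm)² = π(2.0600e-03 m)² = 1.333e-05 m²
R₍25₎ = ρL/A = (2.72×10^-8)(38.9)/(1.333e-05) = 0.07937 Ω
R₍165₎ = R₍25₎(1 + αΔT) = 0.07937 × (1 + 0.0037×140) = 0.1205 Ω
V = IR = 20.1 × 0.1205 = 2.42 V

2.42 V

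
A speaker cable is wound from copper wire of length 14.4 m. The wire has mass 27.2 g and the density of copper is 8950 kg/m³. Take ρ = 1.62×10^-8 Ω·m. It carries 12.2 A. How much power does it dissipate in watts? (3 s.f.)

A = m/(density·L) = 0.0272/(8950×14.4) = 2.1105e-07 m²
R = ρL/A = (1.62×10^-8)(14.4)/(2.1105e-07) = 1.105 Ω
P = I²R = (12.2)² × 1.105 = 165 W

165 W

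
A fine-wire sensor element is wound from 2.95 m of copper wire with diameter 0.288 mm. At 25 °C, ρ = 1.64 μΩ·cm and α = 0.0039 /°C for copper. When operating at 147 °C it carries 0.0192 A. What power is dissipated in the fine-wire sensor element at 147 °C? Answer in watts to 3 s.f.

ρ = 1.64 μΩ·cm = 1.64×10^-8 Ω·m
A = π(d/2)² = π(1.4400e-04 m)² = 6.514e-08 m²
R₍25₎ = ρL/A = (1.64×10^-8)(2.95)/(6.514e-08) = 0.7427 Ω
R₍147₎ = R₍25₎(1 + αΔT) = 0.7427 × (1 + 0.0039×122) = 1.096 Ω
P = I²R = (0.0192)² × 1.096 = 4.04×10^-4 W

4.04×10^-4 W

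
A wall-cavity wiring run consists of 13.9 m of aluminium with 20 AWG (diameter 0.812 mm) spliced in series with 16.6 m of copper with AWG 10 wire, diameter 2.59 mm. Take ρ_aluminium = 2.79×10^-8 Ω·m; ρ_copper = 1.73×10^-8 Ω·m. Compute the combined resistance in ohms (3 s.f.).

0.803 Ω

Segment 1: A = π(0.812/2 mm)² = π(4.0600e-04 m)² = 5.178e-07 m²
R₁ = ρL/A = (2.79×10^-8)(13.9)/(5.178e-07) = 0.7489 Ω
Segment 2: A = π(2.59/2 mm)² = π(1.2950e-03 m)² = 5.269e-06 m²
R₂ = (1.73×10^-8)(16.6)/(5.269e-06) = 0.05451 Ω
R = R₁ + R₂ = 0.803 Ω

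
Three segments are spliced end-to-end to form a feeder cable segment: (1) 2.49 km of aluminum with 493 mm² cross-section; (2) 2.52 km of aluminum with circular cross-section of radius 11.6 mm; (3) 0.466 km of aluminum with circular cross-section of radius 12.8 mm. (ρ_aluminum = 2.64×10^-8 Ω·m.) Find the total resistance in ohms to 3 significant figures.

Seg 1: A = 493 mm² = 4.930e-04 m²
R_1 = (2.64×10^-8)(2490)/(4.930e-04) = 0.1333 Ω
Seg 2: A = πr² = π(1.1600e-02 m)² = 4.227e-04 m²
R_2 = (2.64×10^-8)(2520)/(4.227e-04) = 0.1574 Ω
Seg 3: A = πr² = π(1.2800e-02 m)² = 5.147e-04 m²
R_3 = (2.64×10^-8)(466)/(5.147e-04) = 0.0239 Ω
R_total = R_1 + R_2 + R_3 = 0.315 Ω

0.315 Ω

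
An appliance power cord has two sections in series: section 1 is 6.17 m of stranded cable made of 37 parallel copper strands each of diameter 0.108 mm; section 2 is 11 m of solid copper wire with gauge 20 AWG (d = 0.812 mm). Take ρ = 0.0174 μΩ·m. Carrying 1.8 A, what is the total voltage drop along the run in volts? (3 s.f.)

1.24 V

ρ = 0.0174 μΩ·m = 1.74×10^-8 Ω·m
Section 1: A_strand = π(5.4000e-05)² = 9.161e-09 m²; R₁ = ρL/(N·A_s) = (1.74×10^-8)(6.17)/(37×9.161e-09) = 0.3167 Ω
Section 2: A = π(0.812/2 mm)² = π(4.0600e-04 m)² = 5.178e-07 m²
R₂ = (1.74×10^-8)(11)/(5.178e-07) = 0.3696 Ω
R = R₁ + R₂ = 0.6863 Ω
V = IR = 1.8 × 0.6863 = 1.24 V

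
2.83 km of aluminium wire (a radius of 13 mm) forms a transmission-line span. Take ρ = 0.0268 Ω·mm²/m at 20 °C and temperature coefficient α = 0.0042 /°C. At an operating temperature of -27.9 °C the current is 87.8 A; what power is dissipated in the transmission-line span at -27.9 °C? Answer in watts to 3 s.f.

880 W

ρ = 0.0268 Ω·mm²/m = 2.68×10^-8 Ω·m
A = πr² = π(1.3000e-02 m)² = 5.309e-04 m²
R₍20₎ = ρL/A = (2.68×10^-8)(2830)/(5.309e-04) = 0.1429 Ω
R₍-27.9₎ = R₍20₎(1 + αΔT) = 0.1429 × (1 + 0.0042×-47.9) = 0.1141 Ω
P = I²R = (87.8)² × 0.1141 = 880 W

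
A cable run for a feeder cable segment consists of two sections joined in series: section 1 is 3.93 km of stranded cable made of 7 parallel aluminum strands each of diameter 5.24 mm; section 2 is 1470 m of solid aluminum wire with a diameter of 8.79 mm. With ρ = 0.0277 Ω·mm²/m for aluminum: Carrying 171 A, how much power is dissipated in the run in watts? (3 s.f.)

40700 W

ρ = 0.0277 Ω·mm²/m = 2.77×10^-8 Ω·m
Section 1: A_strand = π(2.6200e-03)² = 2.157e-05 m²; R₁ = ρL/(N·A_s) = (2.77×10^-8)(3930)/(7×2.157e-05) = 0.7211 Ω
Section 2: A = π(d/2)² = π(4.3950e-03 m)² = 6.068e-05 m²
R₂ = (2.77×10^-8)(1470)/(6.068e-05) = 0.671 Ω
R = R₁ + R₂ = 1.392 Ω
P = I²R = (171)² × 1.392 = 40700 W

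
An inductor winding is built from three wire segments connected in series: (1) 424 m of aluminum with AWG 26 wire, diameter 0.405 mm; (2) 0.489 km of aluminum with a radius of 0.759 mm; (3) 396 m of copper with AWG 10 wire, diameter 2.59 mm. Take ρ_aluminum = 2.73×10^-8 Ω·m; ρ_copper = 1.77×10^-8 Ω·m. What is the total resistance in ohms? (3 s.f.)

98.6 Ω

Seg 1: A = π(0.405/2 mm)² = π(2.0250e-04 m)² = 1.288e-07 m²
R_1 = (2.73×10^-8)(424)/(1.288e-07) = 89.85 Ω
Seg 2: A = πr² = π(7.5900e-04 m)² = 1.810e-06 m²
R_2 = (2.73×10^-8)(489)/(1.810e-06) = 7.376 Ω
Seg 3: A = π(2.59/2 mm)² = π(1.2950e-03 m)² = 5.269e-06 m²
R_3 = (1.77×10^-8)(396)/(5.269e-06) = 1.33 Ω
R_total = R_1 + R_2 + R_3 = 98.6 Ω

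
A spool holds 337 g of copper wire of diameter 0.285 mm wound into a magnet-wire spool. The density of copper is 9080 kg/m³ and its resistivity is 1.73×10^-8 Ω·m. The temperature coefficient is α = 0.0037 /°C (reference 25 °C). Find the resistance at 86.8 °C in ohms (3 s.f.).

194 Ω

A = π(d/2)² = π(1.4250e-04 m)² = 6.3794e-08 m²
L = m/(density·A) = 0.337/(9080×6.3794e-08) = 581.8 m
R = ρL/A = (1.73×10^-8)(581.8)/(6.3794e-08) = 157.8 Ω
R(86.8 °C) = 157.8 × (1 + 0.0037×61.8) = 194 Ω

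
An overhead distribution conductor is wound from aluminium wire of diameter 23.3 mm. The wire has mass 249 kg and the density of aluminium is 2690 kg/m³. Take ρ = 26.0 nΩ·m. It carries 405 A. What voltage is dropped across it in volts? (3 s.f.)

5.36 V

ρ = 26.0 nΩ·m = 2.60×10^-8 Ω·m
A = π(d/2)² = π(1.1650e-02 m)² = 4.2638e-04 m²
L = m/(density·A) = 249/(2690×4.2638e-04) = 217.1 m
R = ρL/A = (2.60×10^-8)(217.1)/(4.2638e-04) = 0.01324 Ω
V = IR = 405 × 0.01324 = 5.36 V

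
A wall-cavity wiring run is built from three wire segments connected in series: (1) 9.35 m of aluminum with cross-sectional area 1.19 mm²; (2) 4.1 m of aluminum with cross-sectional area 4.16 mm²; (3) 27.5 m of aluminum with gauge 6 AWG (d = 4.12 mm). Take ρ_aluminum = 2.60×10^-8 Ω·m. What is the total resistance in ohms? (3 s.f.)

Seg 1: A = 1.19 mm² = 1.190e-06 m²
R_1 = (2.60×10^-8)(9.35)/(1.190e-06) = 0.2043 Ω
Seg 2: A = 4.16 mm² = 4.160e-06 m²
R_2 = (2.60×10^-8)(4.1)/(4.160e-06) = 0.02563 Ω
Seg 3: A = π(4.12/2 mm)² = π(2.0600e-03 m)² = 1.333e-05 m²
R_3 = (2.60×10^-8)(27.5)/(1.333e-05) = 0.05363 Ω
R_total = R_1 + R_2 + R_3 = 0.284 Ω

0.284 Ω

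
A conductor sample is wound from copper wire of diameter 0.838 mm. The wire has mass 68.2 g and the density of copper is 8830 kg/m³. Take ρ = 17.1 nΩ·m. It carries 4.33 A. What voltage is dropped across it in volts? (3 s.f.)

1.88 V

ρ = 17.1 nΩ·m = 1.71×10^-8 Ω·m
A = π(d/2)² = π(4.1900e-04 m)² = 5.5154e-07 m²
L = m/(density·A) = 0.0682/(8830×5.5154e-07) = 14 m
R = ρL/A = (1.71×10^-8)(14)/(5.5154e-07) = 0.4342 Ω
V = IR = 4.33 × 0.4342 = 1.88 V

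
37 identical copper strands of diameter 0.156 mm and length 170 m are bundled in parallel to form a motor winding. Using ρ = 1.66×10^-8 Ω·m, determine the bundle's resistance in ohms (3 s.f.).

A_strand = π(7.8000e-05 m)² = 1.911e-08 m²
R_strand = ρL/A = (1.66×10^-8)(170)/(1.911e-08) = 147.6 Ω
R_total = R_strand/N = 147.6/37 = 3.99 Ω

3.99 Ω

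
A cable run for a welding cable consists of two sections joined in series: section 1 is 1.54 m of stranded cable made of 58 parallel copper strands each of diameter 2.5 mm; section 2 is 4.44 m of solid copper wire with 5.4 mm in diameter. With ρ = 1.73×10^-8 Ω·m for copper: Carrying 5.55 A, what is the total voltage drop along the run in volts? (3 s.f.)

0.0191 V

Section 1: A_strand = π(1.2500e-03)² = 4.909e-06 m²; R₁ = ρL/(N·A_s) = (1.73×10^-8)(1.54)/(58×4.909e-06) = 9.358×10^-5 Ω
Section 2: A = π(d/2)² = π(2.7000e-03 m)² = 2.290e-05 m²
R₂ = (1.73×10^-8)(4.44)/(2.290e-05) = 0.003354 Ω
R = R₁ + R₂ = 0.003447 Ω
V = IR = 5.55 × 0.003447 = 0.0191 V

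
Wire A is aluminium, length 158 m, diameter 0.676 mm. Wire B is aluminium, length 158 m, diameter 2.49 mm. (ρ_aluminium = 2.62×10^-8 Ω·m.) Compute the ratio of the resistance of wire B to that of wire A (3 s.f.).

R ∝ ρL/d², so R_B/R_A = (d_A/d_B)²
= (0.676/2.49)² = 0.0737

0.0737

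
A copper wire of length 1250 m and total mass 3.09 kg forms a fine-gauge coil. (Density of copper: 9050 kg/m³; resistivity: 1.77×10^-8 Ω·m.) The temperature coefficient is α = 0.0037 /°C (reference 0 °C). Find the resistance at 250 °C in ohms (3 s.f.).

156 Ω

A = m/(density·L) = 3.09/(9050×1250) = 2.7315e-07 m²
R = ρL/A = (1.77×10^-8)(1250)/(2.7315e-07) = 81 Ω
R(250 °C) = 81 × (1 + 0.0037×250) = 156 Ω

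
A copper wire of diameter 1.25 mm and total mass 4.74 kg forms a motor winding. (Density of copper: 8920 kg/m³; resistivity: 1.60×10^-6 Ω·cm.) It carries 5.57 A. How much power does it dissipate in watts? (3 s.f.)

175 W

ρ = 1.60×10^-6 Ω·cm = 1.60×10^-8 Ω·m
A = π(d/2)² = π(6.2500e-04 m)² = 1.2272e-06 m²
L = m/(density·A) = 4.74/(8920×1.2272e-06) = 433 m
R = ρL/A = (1.60×10^-8)(433)/(1.2272e-06) = 5.646 Ω
P = I²R = (5.57)² × 5.646 = 175 W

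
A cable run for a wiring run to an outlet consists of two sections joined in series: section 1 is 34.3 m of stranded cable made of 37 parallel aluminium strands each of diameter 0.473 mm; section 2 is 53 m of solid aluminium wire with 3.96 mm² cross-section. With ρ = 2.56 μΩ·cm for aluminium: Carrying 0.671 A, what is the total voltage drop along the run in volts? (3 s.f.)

0.321 V

ρ = 2.56 μΩ·cm = 2.56×10^-8 Ω·m
Section 1: A_strand = π(2.3650e-04)² = 1.757e-07 m²; R₁ = ρL/(N·A_s) = (2.56×10^-8)(34.3)/(37×1.757e-07) = 0.1351 Ω
Section 2: A = 3.96 mm² = 3.960e-06 m²
R₂ = (2.56×10^-8)(53)/(3.960e-06) = 0.3426 Ω
R = R₁ + R₂ = 0.4777 Ω
V = IR = 0.671 × 0.4777 = 0.321 V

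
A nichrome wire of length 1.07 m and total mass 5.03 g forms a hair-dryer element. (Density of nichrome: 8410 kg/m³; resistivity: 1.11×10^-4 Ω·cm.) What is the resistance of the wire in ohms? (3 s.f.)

2.12 Ω

ρ = 1.11×10^-4 Ω·cm = 1.11×10^-6 Ω·m
A = m/(density·L) = 0.00503/(8410×1.07) = 5.5897e-07 m²
R = ρL/A = (1.11×10^-6)(1.07)/(5.5897e-07) = 2.12 Ω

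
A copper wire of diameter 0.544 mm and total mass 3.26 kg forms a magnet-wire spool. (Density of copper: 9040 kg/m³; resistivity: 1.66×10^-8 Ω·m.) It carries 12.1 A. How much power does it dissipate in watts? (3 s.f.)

A = π(d/2)² = π(2.7200e-04 m)² = 2.3243e-07 m²
L = m/(density·A) = 3.26/(9040×2.3243e-07) = 1552 m
R = ρL/A = (1.66×10^-8)(1552)/(2.3243e-07) = 110.8 Ω
P = I²R = (12.1)² × 110.8 = 16200 W

16200 W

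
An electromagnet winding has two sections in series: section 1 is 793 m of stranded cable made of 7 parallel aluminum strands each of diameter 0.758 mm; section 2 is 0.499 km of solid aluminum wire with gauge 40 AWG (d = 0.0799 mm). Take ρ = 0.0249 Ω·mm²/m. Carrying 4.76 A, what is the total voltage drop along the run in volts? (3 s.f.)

11800 V

ρ = 0.0249 Ω·mm²/m = 2.49×10^-8 Ω·m
Section 1: A_strand = π(3.7900e-04)² = 4.513e-07 m²; R₁ = ρL/(N·A_s) = (2.49×10^-8)(793)/(7×4.513e-07) = 6.251 Ω
Section 2: A = π(0.0799/2 mm)² = π(3.9950e-05 m)² = 5.014e-09 m²
R₂ = (2.49×10^-8)(499)/(5.014e-09) = 2478 Ω
R = R₁ + R₂ = 2484 Ω
V = IR = 4.76 × 2484 = 11800 V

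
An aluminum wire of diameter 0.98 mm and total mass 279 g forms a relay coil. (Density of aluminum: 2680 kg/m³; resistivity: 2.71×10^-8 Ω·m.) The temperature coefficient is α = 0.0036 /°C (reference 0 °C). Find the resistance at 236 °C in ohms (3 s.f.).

9.17 Ω

A = π(d/2)² = π(4.9000e-04 m)² = 7.5430e-07 m²
L = m/(density·A) = 0.279/(2680×7.5430e-07) = 138 m
R = ρL/A = (2.71×10^-8)(138)/(7.5430e-07) = 4.959 Ω
R(236 °C) = 4.959 × (1 + 0.0036×236) = 9.17 Ω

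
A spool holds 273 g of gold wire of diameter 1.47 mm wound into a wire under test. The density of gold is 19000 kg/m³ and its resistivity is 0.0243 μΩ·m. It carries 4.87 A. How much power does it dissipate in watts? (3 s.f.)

2.87 W

ρ = 0.0243 μΩ·m = 2.43×10^-8 Ω·m
A = π(d/2)² = π(7.3500e-04 m)² = 1.6972e-06 m²
L = m/(density·A) = 0.273/(19000×1.6972e-06) = 8.466 m
R = ρL/A = (2.43×10^-8)(8.466)/(1.6972e-06) = 0.1212 Ω
P = I²R = (4.87)² × 0.1212 = 2.87 W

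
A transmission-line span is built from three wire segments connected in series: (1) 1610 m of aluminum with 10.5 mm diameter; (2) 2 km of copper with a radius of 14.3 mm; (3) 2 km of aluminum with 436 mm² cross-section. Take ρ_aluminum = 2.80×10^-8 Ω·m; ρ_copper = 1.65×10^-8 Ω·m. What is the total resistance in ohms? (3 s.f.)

0.700 Ω

Seg 1: A = π(d/2)² = π(5.2500e-03 m)² = 8.659e-05 m²
R_1 = (2.80×10^-8)(1610)/(8.659e-05) = 0.5206 Ω
Seg 2: A = πr² = π(1.4300e-02 m)² = 6.424e-04 m²
R_2 = (1.65×10^-8)(2000)/(6.424e-04) = 0.05137 Ω
Seg 3: A = 436 mm² = 4.360e-04 m²
R_3 = (2.80×10^-8)(2000)/(4.360e-04) = 0.1284 Ω
R_total = R_1 + R_2 + R_3 = 0.700 Ω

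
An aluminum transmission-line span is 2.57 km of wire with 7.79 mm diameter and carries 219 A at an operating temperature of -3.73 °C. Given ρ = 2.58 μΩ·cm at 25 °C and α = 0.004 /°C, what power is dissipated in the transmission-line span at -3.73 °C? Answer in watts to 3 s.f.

ρ = 2.58 μΩ·cm = 2.58×10^-8 Ω·m
A = π(d/2)² = π(3.8950e-03 m)² = 4.766e-05 m²
R₍25₎ = ρL/A = (2.58×10^-8)(2570)/(4.766e-05) = 1.391 Ω
R₍-3.73₎ = R₍25₎(1 + αΔT) = 1.391 × (1 + 0.004×-28.7) = 1.231 Ω
P = I²R = (219)² × 1.231 = 59100 W

59100 W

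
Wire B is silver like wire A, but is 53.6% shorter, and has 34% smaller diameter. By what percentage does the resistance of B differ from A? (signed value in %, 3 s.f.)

R ∝ L/d², so R_B/R_A = (1 − 53.6/100) × (1 − 34/100)⁻²
= 0.464 × 2.296 = 1.065
(R_B − R_A)/R_A = 1.065 − 1 = 6.52%

6.52%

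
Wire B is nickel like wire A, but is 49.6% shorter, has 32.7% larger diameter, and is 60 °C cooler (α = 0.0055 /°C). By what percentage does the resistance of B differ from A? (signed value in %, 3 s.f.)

R ∝ ρL/d² with ρ ∝ (1+αΔT), so R_B/R_A = (1 − 49.6/100) × (1 + 32.7/100)⁻² × (1 − 0.0055×60)
= 0.504 × 0.5679 × 0.67 = 0.1918
(R_B − R_A)/R_A = 0.1918 − 1 = -80.8%

-80.8%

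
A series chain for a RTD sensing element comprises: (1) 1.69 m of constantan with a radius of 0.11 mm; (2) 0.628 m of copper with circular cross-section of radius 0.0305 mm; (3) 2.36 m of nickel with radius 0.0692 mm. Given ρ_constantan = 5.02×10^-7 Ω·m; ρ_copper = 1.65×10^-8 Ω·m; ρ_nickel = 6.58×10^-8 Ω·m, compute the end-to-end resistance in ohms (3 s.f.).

36.2 Ω

Seg 1: A = πr² = π(1.1000e-04 m)² = 3.801e-08 m²
R_1 = (5.02×10^-7)(1.69)/(3.801e-08) = 22.32 Ω
Seg 2: A = πr² = π(3.0500e-05 m)² = 2.922e-09 m²
R_2 = (1.65×10^-8)(0.628)/(2.922e-09) = 3.546 Ω
Seg 3: A = πr² = π(6.9200e-05 m)² = 1.504e-08 m²
R_3 = (6.58×10^-8)(2.36)/(1.504e-08) = 10.32 Ω
R_total = R_1 + R_2 + R_3 = 36.2 Ω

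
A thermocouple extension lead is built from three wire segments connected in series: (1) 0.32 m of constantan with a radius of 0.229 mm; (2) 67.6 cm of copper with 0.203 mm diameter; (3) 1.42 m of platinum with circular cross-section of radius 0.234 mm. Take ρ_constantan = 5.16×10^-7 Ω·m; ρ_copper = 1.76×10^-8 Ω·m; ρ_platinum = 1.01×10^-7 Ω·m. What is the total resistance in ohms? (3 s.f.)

Seg 1: A = πr² = π(2.2900e-04 m)² = 1.647e-07 m²
R_1 = (5.16×10^-7)(0.32)/(1.647e-07) = 1.002 Ω
Seg 2: A = π(d/2)² = π(1.0150e-04 m)² = 3.237e-08 m²
R_2 = (1.76×10^-8)(0.676)/(3.237e-08) = 0.3676 Ω
Seg 3: A = πr² = π(2.3400e-04 m)² = 1.720e-07 m²
R_3 = (1.01×10^-7)(1.42)/(1.720e-07) = 0.8337 Ω
R_total = R_1 + R_2 + R_3 = 2.20 Ω

2.20 Ω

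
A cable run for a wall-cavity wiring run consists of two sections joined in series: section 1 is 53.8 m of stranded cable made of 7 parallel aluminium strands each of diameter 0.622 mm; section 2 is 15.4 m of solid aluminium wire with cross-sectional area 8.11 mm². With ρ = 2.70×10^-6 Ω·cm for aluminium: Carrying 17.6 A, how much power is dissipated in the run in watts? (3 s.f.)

227 W

ρ = 2.70×10^-6 Ω·cm = 2.70×10^-8 Ω·m
Section 1: A_strand = π(3.1100e-04)² = 3.039e-07 m²; R₁ = ρL/(N·A_s) = (2.70×10^-8)(53.8)/(7×3.039e-07) = 0.6829 Ω
Section 2: A = 8.11 mm² = 8.110e-06 m²
R₂ = (2.70×10^-8)(15.4)/(8.110e-06) = 0.05127 Ω
R = R₁ + R₂ = 0.7342 Ω
P = I²R = (17.6)² × 0.7342 = 227 W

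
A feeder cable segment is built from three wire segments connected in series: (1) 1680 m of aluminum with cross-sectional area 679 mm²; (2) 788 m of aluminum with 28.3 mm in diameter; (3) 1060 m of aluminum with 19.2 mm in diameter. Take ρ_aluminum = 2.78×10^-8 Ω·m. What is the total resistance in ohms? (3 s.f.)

Seg 1: A = 679 mm² = 6.790e-04 m²
R_1 = (2.78×10^-8)(1680)/(6.790e-04) = 0.06878 Ω
Seg 2: A = π(d/2)² = π(1.4150e-02 m)² = 6.290e-04 m²
R_2 = (2.78×10^-8)(788)/(6.290e-04) = 0.03483 Ω
Seg 3: A = π(d/2)² = π(9.6000e-03 m)² = 2.895e-04 m²
R_3 = (2.78×10^-8)(1060)/(2.895e-04) = 0.1018 Ω
R_total = R_1 + R_2 + R_3 = 0.205 Ω

0.205 Ω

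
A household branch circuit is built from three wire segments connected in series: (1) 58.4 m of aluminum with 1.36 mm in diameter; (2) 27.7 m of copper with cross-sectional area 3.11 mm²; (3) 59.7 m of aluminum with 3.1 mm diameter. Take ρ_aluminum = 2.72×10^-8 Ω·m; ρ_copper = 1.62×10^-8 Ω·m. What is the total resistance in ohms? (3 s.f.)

1.45 Ω

Seg 1: A = π(d/2)² = π(6.8000e-04 m)² = 1.453e-06 m²
R_1 = (2.72×10^-8)(58.4)/(1.453e-06) = 1.093 Ω
Seg 2: A = 3.11 mm² = 3.110e-06 m²
R_2 = (1.62×10^-8)(27.7)/(3.110e-06) = 0.1443 Ω
Seg 3: A = π(d/2)² = π(1.5500e-03 m)² = 7.548e-06 m²
R_3 = (2.72×10^-8)(59.7)/(7.548e-06) = 0.2151 Ω
R_total = R_1 + R_2 + R_3 = 1.45 Ω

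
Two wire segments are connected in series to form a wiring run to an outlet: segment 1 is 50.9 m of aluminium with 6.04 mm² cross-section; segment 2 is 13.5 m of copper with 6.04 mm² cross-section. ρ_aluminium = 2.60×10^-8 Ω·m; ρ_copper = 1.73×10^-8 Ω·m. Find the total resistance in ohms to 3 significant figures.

0.258 Ω

Segment 1: A = 6.04 mm² = 6.040e-06 m²
R₁ = ρL/A = (2.60×10^-8)(50.9)/(6.040e-06) = 0.2191 Ω
R₂ = (1.73×10^-8)(13.5)/(6.040e-06) = 0.03867 Ω
R = R₁ + R₂ = 0.258 Ω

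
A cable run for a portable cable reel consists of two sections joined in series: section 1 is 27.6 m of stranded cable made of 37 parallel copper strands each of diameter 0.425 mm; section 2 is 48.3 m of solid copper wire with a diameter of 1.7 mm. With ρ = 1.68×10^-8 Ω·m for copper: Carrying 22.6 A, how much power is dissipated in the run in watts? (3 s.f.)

228 W

Section 1: A_strand = π(2.1250e-04)² = 1.419e-07 m²; R₁ = ρL/(N·A_s) = (1.68×10^-8)(27.6)/(37×1.419e-07) = 0.08834 Ω
Section 2: A = π(d/2)² = π(8.5000e-04 m)² = 2.270e-06 m²
R₂ = (1.68×10^-8)(48.3)/(2.270e-06) = 0.3575 Ω
R = R₁ + R₂ = 0.4458 Ω
P = I²R = (22.6)² × 0.4458 = 228 W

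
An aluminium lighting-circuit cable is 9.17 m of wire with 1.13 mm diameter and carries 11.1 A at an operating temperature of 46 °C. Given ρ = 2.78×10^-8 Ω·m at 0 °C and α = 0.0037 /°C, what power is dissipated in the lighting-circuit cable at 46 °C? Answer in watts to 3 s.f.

A = π(d/2)² = π(5.6500e-04 m)² = 1.003e-06 m²
R₍0₎ = ρL/A = (2.78×10^-8)(9.17)/(1.003e-06) = 0.2542 Ω
R₍46₎ = R₍0₎(1 + αΔT) = 0.2542 × (1 + 0.0037×46) = 0.2975 Ω
P = I²R = (11.1)² × 0.2975 = 36.6 W

36.6 W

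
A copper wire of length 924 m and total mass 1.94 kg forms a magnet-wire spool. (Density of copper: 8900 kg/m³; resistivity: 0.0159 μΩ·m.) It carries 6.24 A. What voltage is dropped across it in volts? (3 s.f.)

ρ = 0.0159 μΩ·m = 1.59×10^-8 Ω·m
A = m/(density·L) = 1.94/(8900×924) = 2.3591e-07 m²
R = ρL/A = (1.59×10^-8)(924)/(2.3591e-07) = 62.28 Ω
V = IR = 6.24 × 62.28 = 389 V

389 V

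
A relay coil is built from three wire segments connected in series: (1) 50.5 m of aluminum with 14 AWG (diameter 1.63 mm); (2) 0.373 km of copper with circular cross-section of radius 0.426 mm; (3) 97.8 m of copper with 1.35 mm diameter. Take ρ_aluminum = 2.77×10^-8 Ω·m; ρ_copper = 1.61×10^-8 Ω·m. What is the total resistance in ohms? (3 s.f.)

12.3 Ω

Seg 1: A = π(1.63/2 mm)² = π(8.1500e-04 m)² = 2.087e-06 m²
R_1 = (2.77×10^-8)(50.5)/(2.087e-06) = 0.6704 Ω
Seg 2: A = πr² = π(4.2600e-04 m)² = 5.701e-07 m²
R_2 = (1.61×10^-8)(373)/(5.701e-07) = 10.53 Ω
Seg 3: A = π(d/2)² = π(6.7500e-04 m)² = 1.431e-06 m²
R_3 = (1.61×10^-8)(97.8)/(1.431e-06) = 1.1 Ω
R_total = R_1 + R_2 + R_3 = 12.3 Ω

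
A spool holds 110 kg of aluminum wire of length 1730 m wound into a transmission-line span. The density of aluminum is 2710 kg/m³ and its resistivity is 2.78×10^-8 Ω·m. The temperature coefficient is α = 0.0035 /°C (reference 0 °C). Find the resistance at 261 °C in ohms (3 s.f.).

A = m/(density·L) = 110/(2710×1730) = 2.3463e-05 m²
R = ρL/A = (2.78×10^-8)(1730)/(2.3463e-05) = 2.05 Ω
R(261 °C) = 2.05 × (1 + 0.0035×261) = 3.92 Ω

3.92 Ω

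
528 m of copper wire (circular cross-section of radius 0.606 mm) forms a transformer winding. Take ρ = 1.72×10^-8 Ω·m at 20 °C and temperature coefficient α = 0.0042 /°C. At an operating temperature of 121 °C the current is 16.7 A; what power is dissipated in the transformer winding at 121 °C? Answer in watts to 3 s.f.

A = πr² = π(6.0600e-04 m)² = 1.154e-06 m²
R₍20₎ = ρL/A = (1.72×10^-8)(528)/(1.154e-06) = 7.872 Ω
R₍121₎ = R₍20₎(1 + αΔT) = 7.872 × (1 + 0.0042×101) = 11.21 Ω
P = I²R = (16.7)² × 11.21 = 3130 W

3130 W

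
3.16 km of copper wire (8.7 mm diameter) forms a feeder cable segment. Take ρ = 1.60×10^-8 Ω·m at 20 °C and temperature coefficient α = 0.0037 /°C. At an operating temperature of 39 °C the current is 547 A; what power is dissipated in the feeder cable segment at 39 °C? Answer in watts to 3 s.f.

A = π(d/2)² = π(4.3500e-03 m)² = 5.945e-05 m²
R₍20₎ = ρL/A = (1.60×10^-8)(3160)/(5.945e-05) = 0.8505 Ω
R₍39₎ = R₍20₎(1 + αΔT) = 0.8505 × (1 + 0.0037×19) = 0.9103 Ω
P = I²R = (547)² × 0.9103 = 2.72×10^5 W

2.72×10^5 W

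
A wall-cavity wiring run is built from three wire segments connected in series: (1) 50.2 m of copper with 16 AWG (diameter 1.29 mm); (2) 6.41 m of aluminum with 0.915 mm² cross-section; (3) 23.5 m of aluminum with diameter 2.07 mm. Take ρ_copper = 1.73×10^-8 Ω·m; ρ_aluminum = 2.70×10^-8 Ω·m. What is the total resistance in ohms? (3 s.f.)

1.04 Ω

Seg 1: A = π(1.29/2 mm)² = π(6.4500e-04 m)² = 1.307e-06 m²
R_1 = (1.73×10^-8)(50.2)/(1.307e-06) = 0.6645 Ω
Seg 2: A = 0.915 mm² = 9.150e-07 m²
R_2 = (2.70×10^-8)(6.41)/(9.150e-07) = 0.1891 Ω
Seg 3: A = π(d/2)² = π(1.0350e-03 m)² = 3.365e-06 m²
R_3 = (2.70×10^-8)(23.5)/(3.365e-06) = 0.1885 Ω
R_total = R_1 + R_2 + R_3 = 1.04 Ω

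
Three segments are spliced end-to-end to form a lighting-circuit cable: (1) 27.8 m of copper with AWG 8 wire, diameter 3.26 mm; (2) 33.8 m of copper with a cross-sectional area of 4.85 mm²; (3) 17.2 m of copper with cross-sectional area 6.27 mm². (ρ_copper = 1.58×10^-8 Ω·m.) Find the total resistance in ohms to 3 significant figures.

0.206 Ω

Seg 1: A = π(3.26/2 mm)² = π(1.6300e-03 m)² = 8.347e-06 m²
R_1 = (1.58×10^-8)(27.8)/(8.347e-06) = 0.05262 Ω
Seg 2: A = 4.85 mm² = 4.850e-06 m²
R_2 = (1.58×10^-8)(33.8)/(4.850e-06) = 0.1101 Ω
Seg 3: A = 6.27 mm² = 6.270e-06 m²
R_3 = (1.58×10^-8)(17.2)/(6.270e-06) = 0.04334 Ω
R_total = R_1 + R_2 + R_3 = 0.206 Ω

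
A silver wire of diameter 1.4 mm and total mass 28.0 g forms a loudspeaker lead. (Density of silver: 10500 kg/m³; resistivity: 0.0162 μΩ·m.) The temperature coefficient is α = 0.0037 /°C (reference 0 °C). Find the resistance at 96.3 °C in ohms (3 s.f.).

ρ = 0.0162 μΩ·m = 1.62×10^-8 Ω·m
A = π(d/2)² = π(7.0000e-04 m)² = 1.5394e-06 m²
L = m/(density·A) = 0.028/(10500×1.5394e-06) = 1.732 m
R = ρL/A = (1.62×10^-8)(1.732)/(1.5394e-06) = 0.01823 Ω
R(96.3 °C) = 0.01823 × (1 + 0.0037×96.3) = 0.0247 Ω

0.0247 Ω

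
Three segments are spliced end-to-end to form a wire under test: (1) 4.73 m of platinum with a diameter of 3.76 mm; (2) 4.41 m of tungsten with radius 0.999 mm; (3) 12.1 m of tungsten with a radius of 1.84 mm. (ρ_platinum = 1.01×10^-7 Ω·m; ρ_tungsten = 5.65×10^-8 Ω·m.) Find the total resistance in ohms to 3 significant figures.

0.187 Ω

Seg 1: A = π(d/2)² = π(1.8800e-03 m)² = 1.110e-05 m²
R_1 = (1.01×10^-7)(4.73)/(1.110e-05) = 0.04302 Ω
Seg 2: A = πr² = π(9.9900e-04 m)² = 3.135e-06 m²
R_2 = (5.65×10^-8)(4.41)/(3.135e-06) = 0.07947 Ω
Seg 3: A = πr² = π(1.8400e-03 m)² = 1.064e-05 m²
R_3 = (5.65×10^-8)(12.1)/(1.064e-05) = 0.06428 Ω
R_total = R_1 + R_2 + R_3 = 0.187 Ω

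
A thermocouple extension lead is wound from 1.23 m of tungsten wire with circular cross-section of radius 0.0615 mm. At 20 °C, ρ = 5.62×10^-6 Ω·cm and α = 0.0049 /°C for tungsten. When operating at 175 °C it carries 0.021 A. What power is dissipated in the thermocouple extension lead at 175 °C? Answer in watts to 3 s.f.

ρ = 5.62×10^-6 Ω·cm = 5.62×10^-8 Ω·m
A = πr² = π(6.1500e-05 m)² = 1.188e-08 m²
R₍20₎ = ρL/A = (5.62×10^-8)(1.23)/(1.188e-08) = 5.818 Ω
R₍175₎ = R₍20₎(1 + αΔT) = 5.818 × (1 + 0.0049×155) = 10.24 Ω
P = I²R = (0.021)² × 10.24 = 0.00451 W

0.00451 W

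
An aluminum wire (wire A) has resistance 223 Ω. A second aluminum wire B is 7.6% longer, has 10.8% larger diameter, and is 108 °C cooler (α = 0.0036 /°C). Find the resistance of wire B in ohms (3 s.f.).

R ∝ ρL/d² with ρ ∝ (1+αΔT), so R_B/R_A = (1 + 7.6/100) × (1 + 10.8/100)⁻² × (1 − 0.0036×108)
= 1.076 × 0.8146 × 0.6112 = 0.5357
R_B = 0.5357 × 223 = 119 Ω

119 Ω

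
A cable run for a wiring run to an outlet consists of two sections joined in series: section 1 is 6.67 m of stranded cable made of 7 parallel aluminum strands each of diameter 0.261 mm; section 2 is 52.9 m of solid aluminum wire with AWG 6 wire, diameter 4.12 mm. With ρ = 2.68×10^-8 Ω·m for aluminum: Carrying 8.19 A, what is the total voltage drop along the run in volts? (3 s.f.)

Section 1: A_strand = π(1.3050e-04)² = 5.350e-08 m²; R₁ = ρL/(N·A_s) = (2.68×10^-8)(6.67)/(7×5.350e-08) = 0.4773 Ω
Section 2: A = π(4.12/2 mm)² = π(2.0600e-03 m)² = 1.333e-05 m²
R₂ = (2.68×10^-8)(52.9)/(1.333e-05) = 0.1063 Ω
R = R₁ + R₂ = 0.5836 Ω
V = IR = 8.19 × 0.5836 = 4.78 V

4.78 V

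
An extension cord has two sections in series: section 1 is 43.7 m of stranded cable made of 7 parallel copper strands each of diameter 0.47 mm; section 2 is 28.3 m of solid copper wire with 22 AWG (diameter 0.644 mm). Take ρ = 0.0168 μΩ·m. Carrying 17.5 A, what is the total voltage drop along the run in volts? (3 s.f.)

ρ = 0.0168 μΩ·m = 1.68×10^-8 Ω·m
Section 1: A_strand = π(2.3500e-04)² = 1.735e-07 m²; R₁ = ρL/(N·A_s) = (1.68×10^-8)(43.7)/(7×1.735e-07) = 0.6045 Ω
Section 2: A = π(0.644/2 mm)² = π(3.2200e-04 m)² = 3.257e-07 m²
R₂ = (1.68×10^-8)(28.3)/(3.257e-07) = 1.46 Ω
R = R₁ + R₂ = 2.064 Ω
V = IR = 17.5 × 2.064 = 36.1 V

36.1 V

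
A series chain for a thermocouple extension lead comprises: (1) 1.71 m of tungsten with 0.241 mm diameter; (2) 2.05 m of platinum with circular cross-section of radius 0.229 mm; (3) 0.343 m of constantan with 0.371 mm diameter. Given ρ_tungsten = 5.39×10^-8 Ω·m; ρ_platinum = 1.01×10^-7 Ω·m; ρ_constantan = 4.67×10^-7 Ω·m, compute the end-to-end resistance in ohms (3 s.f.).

4.76 Ω

Seg 1: A = π(d/2)² = π(1.2050e-04 m)² = 4.562e-08 m²
R_1 = (5.39×10^-8)(1.71)/(4.562e-08) = 2.021 Ω
Seg 2: A = πr² = π(2.2900e-04 m)² = 1.647e-07 m²
R_2 = (1.01×10^-7)(2.05)/(1.647e-07) = 1.257 Ω
Seg 3: A = π(d/2)² = π(1.8550e-04 m)² = 1.081e-07 m²
R_3 = (4.67×10^-7)(0.343)/(1.081e-07) = 1.482 Ω
R_total = R_1 + R_2 + R_3 = 4.76 Ω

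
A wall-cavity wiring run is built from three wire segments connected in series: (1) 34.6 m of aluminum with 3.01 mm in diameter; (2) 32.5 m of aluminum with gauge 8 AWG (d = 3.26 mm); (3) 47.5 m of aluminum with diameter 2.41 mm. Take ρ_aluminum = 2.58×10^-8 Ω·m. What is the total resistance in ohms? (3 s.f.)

Seg 1: A = π(d/2)² = π(1.5050e-03 m)² = 7.116e-06 m²
R_1 = (2.58×10^-8)(34.6)/(7.116e-06) = 0.1255 Ω
Seg 2: A = π(3.26/2 mm)² = π(1.6300e-03 m)² = 8.347e-06 m²
R_2 = (2.58×10^-8)(32.5)/(8.347e-06) = 0.1005 Ω
Seg 3: A = π(d/2)² = π(1.2050e-03 m)² = 4.562e-06 m²
R_3 = (2.58×10^-8)(47.5)/(4.562e-06) = 0.2687 Ω
R_total = R_1 + R_2 + R_3 = 0.495 Ω

0.495 Ω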